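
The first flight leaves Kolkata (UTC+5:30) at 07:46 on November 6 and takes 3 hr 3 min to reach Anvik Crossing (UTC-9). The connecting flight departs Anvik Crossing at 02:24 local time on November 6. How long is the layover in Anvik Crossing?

Convert departure to UTC: 07:46 − 5:30 = 02:16 UTC on Nov 6.
Add 3 hours and 3 minutes flight time → 05:19 UTC.
Anvik Crossing is UTC−9:00, so local arrival = 05:19 − 9:00 = 20:19 on Nov 5.
Layover = 02:24 − 20:19 (+1 day) = 6 hours 5 minutes.

6 hours 5 minutes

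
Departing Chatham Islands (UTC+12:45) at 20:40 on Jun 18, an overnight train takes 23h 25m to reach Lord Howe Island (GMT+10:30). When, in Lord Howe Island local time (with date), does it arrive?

Convert departure to UTC: 20:40 − 12:45 = 07:55 UTC on Jun 18.
Add 23 hours and 25 minutes travel time → 07:20 UTC (Jun 19).
Lord Howe Island is UTC+10:30, so local arrival = 07:20 + 10:30 = 17:50 on Jun 19.

17:50 on Jun 19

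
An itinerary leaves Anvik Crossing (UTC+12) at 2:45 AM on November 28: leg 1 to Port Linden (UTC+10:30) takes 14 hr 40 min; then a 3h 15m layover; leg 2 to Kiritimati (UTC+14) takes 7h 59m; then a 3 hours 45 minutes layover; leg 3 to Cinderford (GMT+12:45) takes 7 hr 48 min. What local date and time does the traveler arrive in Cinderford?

Convert departure to UTC: 2:45 AM − 12:00 = 2:45 PM UTC on Nov 27.
Add 14 hours 40 minutes leg 1 → 5:25 AM UTC (Nov 28).
Add 3 hours and 15 minutes layover in Port Linden → 8:40 AM UTC.
Add 7 hours and 59 minutes leg 2 → 4:39 PM UTC.
Add 3 hours 45 minutes layover in Kiritimati → 8:24 PM UTC.
Add 7 hours and 48 minutes leg 3 → 4:12 AM UTC (Nov 29).
Cinderford is UTC+12:45, so local arrival = 4:12 AM + 12:45 = 4:57 PM on Nov 29.

4:57 PM on November 29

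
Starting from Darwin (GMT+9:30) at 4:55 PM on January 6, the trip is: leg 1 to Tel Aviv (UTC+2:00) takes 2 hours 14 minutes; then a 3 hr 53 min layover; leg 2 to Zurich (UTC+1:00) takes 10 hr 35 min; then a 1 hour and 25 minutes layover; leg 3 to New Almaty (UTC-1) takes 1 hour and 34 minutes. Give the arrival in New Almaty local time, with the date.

Convert departure to UTC: 4:55 PM − 9:30 = 7:25 AM UTC on Jan 6.
Add 2 hours 14 minutes leg 1 → 9:39 AM UTC.
Add 3 hours 53 minutes layover in Tel Aviv → 1:32 PM UTC.
Add 10 hours and 35 minutes leg 2 → 12:07 AM UTC (Jan 7).
Add 1 hour and 25 minutes layover in Zurich → 1:32 AM UTC.
Add 1 hour 34 minutes leg 3 → 3:06 AM UTC.
New Almaty is UTC−1:00, so local arrival = 3:06 AM − 1:00 = 2:06 AM on Jan 7.

2:06 AM on January 7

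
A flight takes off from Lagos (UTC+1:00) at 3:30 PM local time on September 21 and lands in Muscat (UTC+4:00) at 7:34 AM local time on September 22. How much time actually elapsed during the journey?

Departure in UTC: 3:30 PM − 1:00 = 2:30 PM on Sep 21.
Arrival in UTC: 7:34 AM − 4:00 = 3:34 AM on Sep 22.
Elapsed = 3:34 AM − 2:30 PM (+1 day) = 13 hours 4 minutes.

13 hours 4 minutes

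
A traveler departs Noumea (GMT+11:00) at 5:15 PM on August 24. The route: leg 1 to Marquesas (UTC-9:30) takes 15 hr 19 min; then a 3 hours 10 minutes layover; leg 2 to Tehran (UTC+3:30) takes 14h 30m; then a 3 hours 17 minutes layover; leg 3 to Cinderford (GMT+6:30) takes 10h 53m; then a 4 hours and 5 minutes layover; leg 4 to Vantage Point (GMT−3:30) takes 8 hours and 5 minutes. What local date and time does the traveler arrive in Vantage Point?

2:04 PM on August 26

Convert departure to UTC: 5:15 PM − 11:00 = 6:15 AM UTC on Aug 24.
Add 15 hours 19 minutes leg 1 → 9:34 PM UTC.
Add 3 hours 10 minutes layover in Marquesas → 12:44 AM UTC (Aug 25).
Add 14 hours and 30 minutes leg 2 → 3:14 PM UTC.
Add 3 hours 17 minutes layover in Tehran → 6:31 PM UTC.
Add 10 hours 53 minutes leg 3 → 5:24 AM UTC (Aug 26).
Add 4 hours 5 minutes layover in Cinderford → 9:29 AM UTC.
Add 8 hours and 5 minutes leg 4 → 5:34 PM UTC.
Vantage Point is UTC−3:30, so local arrival = 5:34 PM − 3:30 = 2:04 PM on Aug 26.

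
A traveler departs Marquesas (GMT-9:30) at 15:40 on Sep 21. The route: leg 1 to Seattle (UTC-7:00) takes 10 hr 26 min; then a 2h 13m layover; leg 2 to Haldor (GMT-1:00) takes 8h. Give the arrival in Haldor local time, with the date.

Convert departure to UTC: 15:40 + 9:30 = 01:10 UTC on Sep 22.
Add 10 hours 26 minutes leg 1 → 11:36 UTC.
Add 2 hours 13 minutes layover in Seattle → 13:49 UTC.
Add 8 hours leg 2 → 21:49 UTC.
Haldor is UTC−1:00, so local arrival = 21:49 − 1:00 = 20:49 on Sep 22.

20:49 on September 22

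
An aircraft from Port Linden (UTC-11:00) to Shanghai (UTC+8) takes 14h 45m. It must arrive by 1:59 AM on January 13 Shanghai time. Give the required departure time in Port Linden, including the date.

Target arrival in UTC: 1:59 AM − 8:00 = 5:59 PM on Jan 12.
Subtract 14 hours 45 minutes → departure 3:14 AM UTC on Jan 12.
Port Linden is UTC−11:00: 3:14 AM − 11:00 = 4:14 PM on Jan 11.

4:14 PM on January 11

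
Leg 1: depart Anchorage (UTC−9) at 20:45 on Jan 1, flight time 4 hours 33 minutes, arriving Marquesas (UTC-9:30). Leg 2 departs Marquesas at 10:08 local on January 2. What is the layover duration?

9 hours 20 minutes

Convert departure to UTC: 20:45 + 9:00 = 05:45 UTC on Jan 2.
Add 4 hours and 33 minutes flight time → 10:18 UTC.
Marquesas is UTC−9:30, so local arrival = 10:18 − 9:30 = 00:48 on Jan 2.
Layover = 10:08 − 00:48 = 9 hours 20 minutes.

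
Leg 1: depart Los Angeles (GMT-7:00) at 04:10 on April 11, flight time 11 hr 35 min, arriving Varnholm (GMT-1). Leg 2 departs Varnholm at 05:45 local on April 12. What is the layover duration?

8 hours

Convert departure to UTC: 04:10 + 7:00 = 11:10 UTC on Apr 11.
Add 11 hours and 35 minutes flight time → 22:45 UTC.
Varnholm is UTC−1:00, so local arrival = 22:45 − 1:00 = 21:45 on Apr 11.
Layover = 05:45 − 21:45 (+1 day) = 8 hours.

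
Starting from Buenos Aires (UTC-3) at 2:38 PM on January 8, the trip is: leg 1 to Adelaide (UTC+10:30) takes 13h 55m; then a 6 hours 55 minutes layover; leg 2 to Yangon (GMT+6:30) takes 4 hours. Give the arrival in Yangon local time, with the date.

Convert departure to UTC: 2:38 PM + 3:00 = 5:38 PM UTC on Jan 8.
Add 13 hours and 55 minutes leg 1 → 7:33 AM UTC (Jan 9).
Add 6 hours and 55 minutes layover in Adelaide → 2:28 PM UTC.
Add 4 hours leg 2 → 6:28 PM UTC.
Yangon is UTC+6:30, so local arrival = 6:28 PM + 6:30 = 12:58 AM on Jan 10.

12:58 AM on Jan 10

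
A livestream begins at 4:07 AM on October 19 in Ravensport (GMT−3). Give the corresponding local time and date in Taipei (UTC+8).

3:07 PM on October 19

Taipei is 11:00 ahead of Ravensport.
Shift by the zone difference: 4:07 AM + 11:00 = 3:07 PM on Oct 19 in Taipei.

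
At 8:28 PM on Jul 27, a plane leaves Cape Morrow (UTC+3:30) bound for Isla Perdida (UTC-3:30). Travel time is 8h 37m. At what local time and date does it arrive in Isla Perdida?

10:05 PM on July 27

Isla Perdida is 7:00 behind Cape Morrow.
After 8 hours and 37 minutes it is 5:05 AM (Jul 28) in Cape Morrow.
Shift by the zone difference: 5:05 AM − 7:00 = 10:05 PM on Jul 27 in Isla Perdida.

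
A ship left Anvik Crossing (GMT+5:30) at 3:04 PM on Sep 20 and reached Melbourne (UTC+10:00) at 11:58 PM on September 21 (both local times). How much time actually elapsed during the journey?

Departure in UTC: 3:04 PM − 5:30 = 9:34 AM on Sep 20.
Arrival in UTC: 11:58 PM − 10:00 = 1:58 PM on Sep 21.
Elapsed = 1:58 PM − 9:34 AM (+1 day) = 28 hours 24 minutes.

28 hours 24 minutes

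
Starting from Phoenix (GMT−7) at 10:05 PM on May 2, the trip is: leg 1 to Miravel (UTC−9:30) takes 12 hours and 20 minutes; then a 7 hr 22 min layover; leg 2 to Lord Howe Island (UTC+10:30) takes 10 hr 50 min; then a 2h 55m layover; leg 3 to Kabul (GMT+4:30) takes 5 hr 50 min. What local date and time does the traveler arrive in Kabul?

12:52 AM on May 5

Convert departure to UTC: 10:05 PM + 7:00 = 5:05 AM UTC on May 3.
Add 12 hours and 20 minutes leg 1 → 5:25 PM UTC.
Add 7 hours 22 minutes layover in Miravel → 12:47 AM UTC (May 4).
Add 10 hours and 50 minutes leg 2 → 11:37 AM UTC.
Add 2 hours and 55 minutes layover in Lord Howe Island → 2:32 PM UTC.
Add 5 hours 50 minutes leg 3 → 8:22 PM UTC.
Kabul is UTC+4:30, so local arrival = 8:22 PM + 4:30 = 12:52 AM on May 5.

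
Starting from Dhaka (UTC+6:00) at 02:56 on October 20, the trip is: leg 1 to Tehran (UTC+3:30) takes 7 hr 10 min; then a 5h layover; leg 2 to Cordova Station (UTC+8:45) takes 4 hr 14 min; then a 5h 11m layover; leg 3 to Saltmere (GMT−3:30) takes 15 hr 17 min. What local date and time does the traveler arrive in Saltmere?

06:18 on October 21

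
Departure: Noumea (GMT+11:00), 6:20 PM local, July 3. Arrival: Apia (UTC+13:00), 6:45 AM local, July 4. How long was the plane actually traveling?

Departure in UTC: 6:20 PM − 11:00 = 7:20 AM on Jul 3.
Arrival in UTC: 6:45 AM − 13:00 = 5:45 PM on Jul 3.
Elapsed = 5:45 PM − 7:20 AM = 10 hours 25 minutes.

10 hours 25 minutes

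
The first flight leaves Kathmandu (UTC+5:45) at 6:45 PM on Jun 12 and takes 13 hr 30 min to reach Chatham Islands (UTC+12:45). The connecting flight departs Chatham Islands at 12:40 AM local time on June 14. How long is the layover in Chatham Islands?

Convert departure to UTC: 6:45 PM − 5:45 = 1:00 PM UTC on Jun 12.
Add 13 hours 30 minutes flight time → 2:30 AM UTC (Jun 13).
Chatham Islands is UTC+12:45, so local arrival = 2:30 AM + 12:45 = 3:15 PM on Jun 13.
Layover = 12:40 AM − 3:15 PM (+1 day) = 9 hours 25 minutes.

9 hours 25 minutes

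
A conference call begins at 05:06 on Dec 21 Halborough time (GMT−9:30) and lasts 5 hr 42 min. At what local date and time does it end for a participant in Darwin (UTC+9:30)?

05:48 on December 22

Convert start to UTC: 05:06 + 9:30 = 14:36 UTC on Dec 21.
Add 5 hours 42 minutes duration → 20:18 UTC.
Darwin is UTC+9:30, so local end time = 20:18 + 9:30 = 05:48 on Dec 22.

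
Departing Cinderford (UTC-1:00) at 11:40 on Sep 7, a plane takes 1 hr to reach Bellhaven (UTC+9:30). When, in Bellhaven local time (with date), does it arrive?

Bellhaven is 10:30 ahead of Cinderford.
After 1 hour it is 12:40 in Cinderford.
Shift by the zone difference: 12:40 + 10:30 = 23:10 on Sep 7 in Bellhaven.

23:10 on Sep 7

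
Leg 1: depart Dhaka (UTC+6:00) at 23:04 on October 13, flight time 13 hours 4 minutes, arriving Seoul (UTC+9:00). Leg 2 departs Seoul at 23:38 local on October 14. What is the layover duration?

Convert departure to UTC: 23:04 − 6:00 = 17:04 UTC on Oct 13.
Add 13 hours and 4 minutes flight time → 06:08 UTC (Oct 14).
Seoul is UTC+9:00, so local arrival = 06:08 + 9:00 = 15:08 on Oct 14.
Layover = 23:38 − 15:08 = 8 hours 30 minutes.

8 hours 30 minutes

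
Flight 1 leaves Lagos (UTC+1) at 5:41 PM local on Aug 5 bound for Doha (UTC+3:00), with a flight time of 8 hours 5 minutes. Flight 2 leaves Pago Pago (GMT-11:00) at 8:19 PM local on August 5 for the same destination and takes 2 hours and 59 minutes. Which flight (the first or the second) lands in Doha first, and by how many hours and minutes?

Flight 1 in UTC: 5:41 PM − 1:00 = 4:41 PM on Aug 5.
+8 hours 5 minutes → arrive 12:46 AM UTC on Aug 6.
Flight 2 in UTC: 8:19 PM + 11:00 = 7:19 AM on Aug 6.
+2 hours and 59 minutes → arrive 10:18 AM UTC on Aug 6.
Flight 1 lands earlier by 9 hours 32 minutes.

the first, by 9 hours 32 minutes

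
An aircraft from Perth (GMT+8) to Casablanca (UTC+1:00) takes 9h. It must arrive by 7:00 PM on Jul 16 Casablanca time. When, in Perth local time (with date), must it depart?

Target arrival in UTC: 7:00 PM − 1:00 = 6:00 PM on Jul 16.
Subtract 9 hours → departure 9:00 AM UTC on Jul 16.
Perth is UTC+8:00: 9:00 AM + 8:00 = 5:00 PM on Jul 16.

5:00 PM on Jul 16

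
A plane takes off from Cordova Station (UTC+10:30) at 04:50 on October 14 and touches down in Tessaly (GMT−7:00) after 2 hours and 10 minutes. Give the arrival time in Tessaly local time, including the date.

Convert departure to UTC: 04:50 − 10:30 = 18:20 UTC on Oct 13.
Add 2 hours 10 minutes travel time → 20:30 UTC.
Tessaly is UTC−7:00, so local arrival = 20:30 − 7:00 = 13:30 on Oct 13.

13:30 on Oct 13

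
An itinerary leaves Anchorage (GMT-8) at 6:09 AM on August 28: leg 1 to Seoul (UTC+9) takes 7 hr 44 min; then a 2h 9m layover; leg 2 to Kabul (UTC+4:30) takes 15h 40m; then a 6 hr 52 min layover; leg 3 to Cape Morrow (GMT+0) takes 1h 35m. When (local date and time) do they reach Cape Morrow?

12:09 AM on Aug 30

Convert departure to UTC: 6:09 AM + 8:00 = 2:09 PM UTC on Aug 28.
Add 7 hours and 44 minutes leg 1 → 9:53 PM UTC.
Add 2 hours and 9 minutes layover in Seoul → 12:02 AM UTC (Aug 29).
Add 15 hours 40 minutes leg 2 → 3:42 PM UTC.
Add 6 hours and 52 minutes layover in Kabul → 10:34 PM UTC.
Add 1 hour and 35 minutes leg 3 → 12:09 AM UTC (Aug 30).
Cape Morrow is UTC+0, so local arrival is the same: 12:09 AM on Aug 30.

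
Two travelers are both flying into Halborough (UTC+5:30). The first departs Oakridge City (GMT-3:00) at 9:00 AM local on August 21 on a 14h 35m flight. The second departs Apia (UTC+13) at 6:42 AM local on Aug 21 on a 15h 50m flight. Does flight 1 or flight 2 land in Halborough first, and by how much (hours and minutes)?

the second, by 17 hours 3 minutes

Flight 1 in UTC: 9:00 AM + 3:00 = 12:00 PM on Aug 21.
+14 hours 35 minutes → arrive 2:35 AM UTC on Aug 22.
Flight 2 in UTC: 6:42 AM − 13:00 = 5:42 PM on Aug 20.
+15 hours and 50 minutes → arrive 9:32 AM UTC on Aug 21.
Flight 2 lands earlier by 17 hours 3 minutes.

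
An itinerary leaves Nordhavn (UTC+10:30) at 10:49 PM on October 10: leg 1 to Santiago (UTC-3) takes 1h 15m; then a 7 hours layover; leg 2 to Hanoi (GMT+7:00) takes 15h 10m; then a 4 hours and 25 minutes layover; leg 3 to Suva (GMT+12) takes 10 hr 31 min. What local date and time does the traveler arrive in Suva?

2:40 PM on October 12

Convert departure to UTC: 10:49 PM − 10:30 = 12:19 PM UTC on Oct 10.
Add 1 hour and 15 minutes leg 1 → 1:34 PM UTC.
Add 7 hours layover in Santiago → 8:34 PM UTC.
Add 15 hours and 10 minutes leg 2 → 11:44 AM UTC (Oct 11).
Add 4 hours 25 minutes layover in Hanoi → 4:09 PM UTC.
Add 10 hours and 31 minutes leg 3 → 2:40 AM UTC (Oct 12).
Suva is UTC+12:00, so local arrival = 2:40 AM + 12:00 = 2:40 PM on Oct 12.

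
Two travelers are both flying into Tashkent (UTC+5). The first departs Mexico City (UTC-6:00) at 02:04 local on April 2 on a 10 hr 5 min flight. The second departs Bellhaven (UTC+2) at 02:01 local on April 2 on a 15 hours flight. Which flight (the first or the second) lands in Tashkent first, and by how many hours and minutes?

Flight 1 in UTC: 02:04 + 6:00 = 08:04 on Apr 2.
+10 hours 5 minutes → arrive 18:09 UTC on Apr 2.
Flight 2 in UTC: 02:01 − 2:00 = 00:01 on Apr 2.
+15 hours → arrive 15:01 UTC on Apr 2.
Flight 2 lands earlier by 3 hours 8 minutes.

the second, by 3 hours 8 minutes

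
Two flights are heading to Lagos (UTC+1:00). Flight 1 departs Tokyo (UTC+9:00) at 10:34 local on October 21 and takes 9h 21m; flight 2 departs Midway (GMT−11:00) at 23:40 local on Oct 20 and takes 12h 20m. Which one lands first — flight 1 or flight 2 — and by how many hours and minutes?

Flight 1 in UTC: 10:34 − 9:00 = 01:34 on Oct 21.
+9 hours 21 minutes → arrive 10:55 UTC on Oct 21.
Flight 2 in UTC: 23:40 + 11:00 = 10:40 on Oct 21.
+12 hours 20 minutes → arrive 23:00 UTC on Oct 21.
Flight 1 lands earlier by 12 hours 5 minutes.

the first, by 12 hours 5 minutes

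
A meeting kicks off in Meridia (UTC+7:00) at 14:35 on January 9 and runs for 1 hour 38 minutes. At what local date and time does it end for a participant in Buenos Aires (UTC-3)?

Buenos Aires is 10:00 behind Meridia.
After 1 hour 38 minutes it is 16:13 in Meridia.
Shift by the zone difference: 16:13 − 10:00 = 06:13 on Jan 9 in Buenos Aires.

06:13 on Jan 9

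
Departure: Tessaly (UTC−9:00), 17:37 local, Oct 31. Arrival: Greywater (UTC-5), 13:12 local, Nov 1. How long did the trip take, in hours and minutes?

Departure in UTC: 17:37 + 9:00 = 02:37 on Nov 1.
Arrival in UTC: 13:12 + 5:00 = 18:12 on Nov 1.
Elapsed = 18:12 − 02:37 = 15 hours 35 minutes.

15 hours 35 minutes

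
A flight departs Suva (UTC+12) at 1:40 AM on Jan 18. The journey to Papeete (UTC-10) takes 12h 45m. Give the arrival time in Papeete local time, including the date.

4:25 PM on Jan 17

Papeete is 22:00 behind Suva.
After 12 hours and 45 minutes it is 2:25 PM in Suva.
Shift by the zone difference: 2:25 PM − 22:00 = 4:25 PM on Jan 17 in Papeete.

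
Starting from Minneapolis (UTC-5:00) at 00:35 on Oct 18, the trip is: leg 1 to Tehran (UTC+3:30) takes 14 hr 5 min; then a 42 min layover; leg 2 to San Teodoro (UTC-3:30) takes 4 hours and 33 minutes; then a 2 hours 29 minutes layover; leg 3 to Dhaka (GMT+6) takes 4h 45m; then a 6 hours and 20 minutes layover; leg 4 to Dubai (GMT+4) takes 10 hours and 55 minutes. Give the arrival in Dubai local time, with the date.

05:24 on October 20

Convert departure to UTC: 00:35 + 5:00 = 05:35 UTC on Oct 18.
Add 14 hours 5 minutes leg 1 → 19:40 UTC.
Add 42 minutes layover in Tehran → 20:22 UTC.
Add 4 hours 33 minutes leg 2 → 00:55 UTC (Oct 19).
Add 2 hours and 29 minutes layover in San Teodoro → 03:24 UTC.
Add 4 hours and 45 minutes leg 3 → 08:09 UTC.
Add 6 hours 20 minutes layover in Dhaka → 14:29 UTC.
Add 10 hours 55 minutes leg 4 → 01:24 UTC (Oct 20).
Dubai is UTC+4:00, so local arrival = 01:24 + 4:00 = 05:24 on Oct 20.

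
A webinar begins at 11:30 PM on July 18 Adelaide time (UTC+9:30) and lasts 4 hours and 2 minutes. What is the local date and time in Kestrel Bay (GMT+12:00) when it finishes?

6:02 AM on Jul 19

Kestrel Bay is 2:30 ahead of Adelaide.
After 4 hours 2 minutes it is 3:32 AM (Jul 19) in Adelaide.
Shift by the zone difference: 3:32 AM + 2:30 = 6:02 AM on Jul 19 in Kestrel Bay.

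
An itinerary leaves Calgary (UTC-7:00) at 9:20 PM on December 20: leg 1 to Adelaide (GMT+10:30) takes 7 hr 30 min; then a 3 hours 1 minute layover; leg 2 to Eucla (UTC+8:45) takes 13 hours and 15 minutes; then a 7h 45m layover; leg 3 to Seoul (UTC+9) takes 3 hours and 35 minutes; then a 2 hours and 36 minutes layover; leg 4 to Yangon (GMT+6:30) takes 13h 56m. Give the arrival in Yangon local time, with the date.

Convert departure to UTC: 9:20 PM + 7:00 = 4:20 AM UTC on Dec 21.
Add 7 hours 30 minutes leg 1 → 11:50 AM UTC.
Add 3 hours and 1 minute layover in Adelaide → 2:51 PM UTC.
Add 13 hours 15 minutes leg 2 → 4:06 AM UTC (Dec 22).
Add 7 hours 45 minutes layover in Eucla → 11:51 AM UTC.
Add 3 hours 35 minutes leg 3 → 3:26 PM UTC.
Add 2 hours and 36 minutes layover in Seoul → 6:02 PM UTC.
Add 13 hours 56 minutes leg 4 → 7:58 AM UTC (Dec 23).
Yangon is UTC+6:30, so local arrival = 7:58 AM + 6:30 = 2:28 PM on Dec 23.

2:28 PM on December 23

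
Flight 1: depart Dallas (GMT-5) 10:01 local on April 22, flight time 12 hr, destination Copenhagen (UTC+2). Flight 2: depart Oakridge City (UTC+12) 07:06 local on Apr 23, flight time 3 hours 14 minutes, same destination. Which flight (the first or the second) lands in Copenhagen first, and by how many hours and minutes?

Flight 1 in UTC: 10:01 + 5:00 = 15:01 on Apr 22.
+12 hours → arrive 03:01 UTC on Apr 23.
Flight 2 in UTC: 07:06 − 12:00 = 19:06 on Apr 22.
+3 hours 14 minutes → arrive 22:20 UTC on Apr 22.
Flight 2 lands earlier by 4 hours 41 minutes.

the second, by 4 hours 41 minutes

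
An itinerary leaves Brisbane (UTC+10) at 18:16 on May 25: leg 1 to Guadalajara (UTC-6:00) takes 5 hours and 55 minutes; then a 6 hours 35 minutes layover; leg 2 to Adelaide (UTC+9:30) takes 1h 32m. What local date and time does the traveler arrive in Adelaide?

07:48 on May 26

Convert departure to UTC: 18:16 − 10:00 = 08:16 UTC on May 25.
Add 5 hours 55 minutes leg 1 → 14:11 UTC.
Add 6 hours 35 minutes layover in Guadalajara → 20:46 UTC.
Add 1 hour 32 minutes leg 2 → 22:18 UTC.
Adelaide is UTC+9:30, so local arrival = 22:18 + 9:30 = 07:48 on May 26.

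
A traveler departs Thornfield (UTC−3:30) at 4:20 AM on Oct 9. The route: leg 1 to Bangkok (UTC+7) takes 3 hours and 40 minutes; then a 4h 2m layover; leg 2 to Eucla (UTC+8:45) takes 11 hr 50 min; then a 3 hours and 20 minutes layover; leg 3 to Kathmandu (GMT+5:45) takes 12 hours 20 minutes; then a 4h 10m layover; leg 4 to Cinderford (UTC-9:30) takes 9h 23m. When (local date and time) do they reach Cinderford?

Convert departure to UTC: 4:20 AM + 3:30 = 7:50 AM UTC on Oct 9.
Add 3 hours and 40 minutes leg 1 → 11:30 AM UTC.
Add 4 hours and 2 minutes layover in Bangkok → 3:32 PM UTC.
Add 11 hours and 50 minutes leg 2 → 3:22 AM UTC (Oct 10).
Add 3 hours 20 minutes layover in Eucla → 6:42 AM UTC.
Add 12 hours 20 minutes leg 3 → 7:02 PM UTC.
Add 4 hours and 10 minutes layover in Kathmandu → 11:12 PM UTC.
Add 9 hours and 23 minutes leg 4 → 8:35 AM UTC (Oct 11).
Cinderford is UTC−9:30, so local arrival = 8:35 AM − 9:30 = 11:05 PM on Oct 10.

11:05 PM on October 10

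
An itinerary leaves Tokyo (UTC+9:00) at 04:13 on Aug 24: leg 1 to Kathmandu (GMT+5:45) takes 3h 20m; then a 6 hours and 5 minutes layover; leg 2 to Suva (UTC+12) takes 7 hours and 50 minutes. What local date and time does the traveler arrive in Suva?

00:28 on Aug 25

Convert departure to UTC: 04:13 − 9:00 = 19:13 UTC on Aug 23.
Add 3 hours and 20 minutes leg 1 → 22:33 UTC.
Add 6 hours 5 minutes layover in Kathmandu → 04:38 UTC (Aug 24).
Add 7 hours 50 minutes leg 2 → 12:28 UTC.
Suva is UTC+12:00, so local arrival = 12:28 + 12:00 = 00:28 on Aug 25.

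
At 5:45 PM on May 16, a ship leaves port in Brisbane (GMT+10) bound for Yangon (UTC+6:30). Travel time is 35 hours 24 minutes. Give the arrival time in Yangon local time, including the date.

1:39 AM on May 18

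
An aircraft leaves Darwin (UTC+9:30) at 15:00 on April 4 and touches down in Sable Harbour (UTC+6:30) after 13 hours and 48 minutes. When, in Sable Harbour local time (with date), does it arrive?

Convert departure to UTC: 15:00 − 9:30 = 05:30 UTC on Apr 4.
Add 13 hours 48 minutes travel time → 19:18 UTC.
Sable Harbour is UTC+6:30, so local arrival = 19:18 + 6:30 = 01:48 on Apr 5.

01:48 on Apr 5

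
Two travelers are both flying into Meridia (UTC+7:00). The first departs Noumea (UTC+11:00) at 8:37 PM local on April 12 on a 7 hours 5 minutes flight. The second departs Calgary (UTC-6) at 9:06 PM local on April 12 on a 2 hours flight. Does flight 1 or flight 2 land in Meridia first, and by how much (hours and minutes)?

Flight 1 in UTC: 8:37 PM − 11:00 = 9:37 AM on Apr 12.
+7 hours 5 minutes → arrive 4:42 PM UTC on Apr 12.
Flight 2 in UTC: 9:06 PM + 6:00 = 3:06 AM on Apr 13.
+2 hours → arrive 5:06 AM UTC on Apr 13.
Flight 1 lands earlier by 12 hours 24 minutes.

the first, by 12 hours 24 minutes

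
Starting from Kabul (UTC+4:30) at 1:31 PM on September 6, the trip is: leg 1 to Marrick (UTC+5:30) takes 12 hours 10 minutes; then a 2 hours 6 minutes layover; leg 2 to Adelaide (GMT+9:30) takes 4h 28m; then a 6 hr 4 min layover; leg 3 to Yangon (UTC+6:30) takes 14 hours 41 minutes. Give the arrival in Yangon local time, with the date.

7:00 AM on September 8

Convert departure to UTC: 1:31 PM − 4:30 = 9:01 AM UTC on Sep 6.
Add 12 hours and 10 minutes leg 1 → 9:11 PM UTC.
Add 2 hours 6 minutes layover in Marrick → 11:17 PM UTC.
Add 4 hours 28 minutes leg 2 → 3:45 AM UTC (Sep 7).
Add 6 hours and 4 minutes layover in Adelaide → 9:49 AM UTC.
Add 14 hours 41 minutes leg 3 → 12:30 AM UTC (Sep 8).
Yangon is UTC+6:30, so local arrival = 12:30 AM + 6:30 = 7:00 AM on Sep 8.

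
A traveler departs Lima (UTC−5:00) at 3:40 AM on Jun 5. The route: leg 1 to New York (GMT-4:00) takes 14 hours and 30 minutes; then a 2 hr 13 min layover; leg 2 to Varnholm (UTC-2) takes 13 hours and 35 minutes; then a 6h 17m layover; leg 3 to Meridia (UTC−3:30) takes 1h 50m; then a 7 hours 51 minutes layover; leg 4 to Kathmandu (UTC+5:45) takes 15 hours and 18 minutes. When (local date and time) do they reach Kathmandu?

Convert departure to UTC: 3:40 AM + 5:00 = 8:40 AM UTC on Jun 5.
Add 14 hours and 30 minutes leg 1 → 11:10 PM UTC.
Add 2 hours 13 minutes layover in New York → 1:23 AM UTC (Jun 6).
Add 13 hours 35 minutes leg 2 → 2:58 PM UTC.
Add 6 hours and 17 minutes layover in Varnholm → 9:15 PM UTC.
Add 1 hour and 50 minutes leg 3 → 11:05 PM UTC.
Add 7 hours and 51 minutes layover in Meridia → 6:56 AM UTC (Jun 7).
Add 15 hours 18 minutes leg 4 → 10:14 PM UTC.
Kathmandu is UTC+5:45, so local arrival = 10:14 PM + 5:45 = 3:59 AM on Jun 8.

3:59 AM on Jun 8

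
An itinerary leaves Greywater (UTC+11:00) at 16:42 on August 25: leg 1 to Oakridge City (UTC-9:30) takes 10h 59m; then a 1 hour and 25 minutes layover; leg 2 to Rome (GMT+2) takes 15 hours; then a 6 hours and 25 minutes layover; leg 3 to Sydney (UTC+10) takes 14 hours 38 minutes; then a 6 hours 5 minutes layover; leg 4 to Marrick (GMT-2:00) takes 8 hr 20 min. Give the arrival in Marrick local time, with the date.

Convert departure to UTC: 16:42 − 11:00 = 05:42 UTC on Aug 25.
Add 10 hours 59 minutes leg 1 → 16:41 UTC.
Add 1 hour and 25 minutes layover in Oakridge City → 18:06 UTC.
Add 15 hours leg 2 → 09:06 UTC (Aug 26).
Add 6 hours 25 minutes layover in Rome → 15:31 UTC.
Add 14 hours 38 minutes leg 3 → 06:09 UTC (Aug 27).
Add 6 hours and 5 minutes layover in Sydney → 12:14 UTC.
Add 8 hours 20 minutes leg 4 → 20:34 UTC.
Marrick is UTC−2:00, so local arrival = 20:34 − 2:00 = 18:34 on Aug 27.

18:34 on August 27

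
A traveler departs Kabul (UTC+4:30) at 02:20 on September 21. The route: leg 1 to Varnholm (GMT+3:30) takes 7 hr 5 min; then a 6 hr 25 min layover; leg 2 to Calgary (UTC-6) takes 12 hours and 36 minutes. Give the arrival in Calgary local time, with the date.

17:56 on September 21

Convert departure to UTC: 02:20 − 4:30 = 21:50 UTC on Sep 20.
Add 7 hours and 5 minutes leg 1 → 04:55 UTC (Sep 21).
Add 6 hours and 25 minutes layover in Varnholm → 11:20 UTC.
Add 12 hours and 36 minutes leg 2 → 23:56 UTC.
Calgary is UTC−6:00, so local arrival = 23:56 − 6:00 = 17:56 on Sep 21.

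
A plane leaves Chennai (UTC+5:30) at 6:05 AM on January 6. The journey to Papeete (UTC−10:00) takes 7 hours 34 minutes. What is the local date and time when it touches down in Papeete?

10:09 PM on January 5

Convert departure to UTC: 6:05 AM − 5:30 = 12:35 AM UTC on Jan 6.
Add 7 hours and 34 minutes travel time → 8:09 AM UTC.
Papeete is UTC−10:00, so local arrival = 8:09 AM − 10:00 = 10:09 PM on Jan 5.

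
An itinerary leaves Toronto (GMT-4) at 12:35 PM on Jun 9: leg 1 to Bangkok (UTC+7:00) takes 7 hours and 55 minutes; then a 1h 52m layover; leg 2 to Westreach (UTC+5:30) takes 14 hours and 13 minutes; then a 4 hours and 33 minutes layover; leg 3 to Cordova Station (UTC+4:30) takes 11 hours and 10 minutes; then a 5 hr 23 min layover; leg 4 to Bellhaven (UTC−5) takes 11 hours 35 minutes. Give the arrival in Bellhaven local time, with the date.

8:16 PM on June 11

Convert departure to UTC: 12:35 PM + 4:00 = 4:35 PM UTC on Jun 9.
Add 7 hours 55 minutes leg 1 → 12:30 AM UTC (Jun 10).
Add 1 hour and 52 minutes layover in Bangkok → 2:22 AM UTC.
Add 14 hours 13 minutes leg 2 → 4:35 PM UTC.
Add 4 hours 33 minutes layover in Westreach → 9:08 PM UTC.
Add 11 hours 10 minutes leg 3 → 8:18 AM UTC (Jun 11).
Add 5 hours 23 minutes layover in Cordova Station → 1:41 PM UTC.
Add 11 hours 35 minutes leg 4 → 1:16 AM UTC (Jun 12).
Bellhaven is UTC−5:00, so local arrival = 1:16 AM − 5:00 = 8:16 PM on Jun 11.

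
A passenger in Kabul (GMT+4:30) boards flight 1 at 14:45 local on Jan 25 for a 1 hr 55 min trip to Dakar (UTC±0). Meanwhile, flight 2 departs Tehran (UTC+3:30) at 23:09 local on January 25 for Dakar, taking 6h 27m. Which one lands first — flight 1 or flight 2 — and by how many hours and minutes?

Flight 1 in UTC: 14:45 − 4:30 = 10:15 on Jan 25.
+1 hour 55 minutes → arrive 12:10 UTC on Jan 25.
Flight 2 in UTC: 23:09 − 3:30 = 19:39 on Jan 25.
+6 hours 27 minutes → arrive 02:06 UTC on Jan 26.
Flight 1 lands earlier by 13 hours 56 minutes.

the first, by 13 hours 56 minutes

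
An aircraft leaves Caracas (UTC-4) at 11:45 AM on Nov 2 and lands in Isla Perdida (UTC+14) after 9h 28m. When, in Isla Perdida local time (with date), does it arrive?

3:13 PM on Nov 3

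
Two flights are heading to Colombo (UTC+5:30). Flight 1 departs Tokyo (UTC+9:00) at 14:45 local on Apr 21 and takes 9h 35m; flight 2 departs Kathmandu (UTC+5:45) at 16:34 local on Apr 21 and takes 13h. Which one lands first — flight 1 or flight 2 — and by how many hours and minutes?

the first, by 8 hours 29 minutes

Flight 1 in UTC: 14:45 − 9:00 = 05:45 on Apr 21.
+9 hours 35 minutes → arrive 15:20 UTC on Apr 21.
Flight 2 in UTC: 16:34 − 5:45 = 10:49 on Apr 21.
+13 hours → arrive 23:49 UTC on Apr 21.
Flight 1 lands earlier by 8 hours 29 minutes.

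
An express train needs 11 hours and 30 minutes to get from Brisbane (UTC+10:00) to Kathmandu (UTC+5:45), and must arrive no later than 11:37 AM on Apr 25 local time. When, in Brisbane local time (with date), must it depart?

4:22 AM on April 25

Target arrival in UTC: 11:37 AM − 5:45 = 5:52 AM on Apr 25.
Subtract 11 hours 30 minutes → departure 6:22 PM UTC on Apr 24.
Brisbane is UTC+10:00: 6:22 PM + 10:00 = 4:22 AM on Apr 25.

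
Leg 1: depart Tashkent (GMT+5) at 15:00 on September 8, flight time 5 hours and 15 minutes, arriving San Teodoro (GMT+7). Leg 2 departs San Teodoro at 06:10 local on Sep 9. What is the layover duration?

7 hours 55 minutes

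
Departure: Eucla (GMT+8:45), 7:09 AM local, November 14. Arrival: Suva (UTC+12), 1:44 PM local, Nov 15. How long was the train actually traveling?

Departure in UTC: 7:09 AM − 8:45 = 10:24 PM on Nov 13.
Arrival in UTC: 1:44 PM − 12:00 = 1:44 AM on Nov 15.
Elapsed = 1:44 AM − 10:24 PM (+2 days) = 27 hours 20 minutes.

27 hours 20 minutes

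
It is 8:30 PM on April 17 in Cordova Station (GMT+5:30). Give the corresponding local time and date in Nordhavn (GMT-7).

Nordhavn is 12:30 behind Cordova Station.
Shift by the zone difference: 8:30 PM − 12:30 = 8:00 AM on Apr 17 in Nordhavn.

8:00 AM on Apr 17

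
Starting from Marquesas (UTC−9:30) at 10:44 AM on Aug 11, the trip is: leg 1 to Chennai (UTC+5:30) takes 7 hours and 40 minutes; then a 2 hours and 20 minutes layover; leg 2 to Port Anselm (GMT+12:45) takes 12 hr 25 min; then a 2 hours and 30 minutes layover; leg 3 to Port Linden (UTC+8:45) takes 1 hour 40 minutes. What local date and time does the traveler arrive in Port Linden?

7:34 AM on August 13

Convert departure to UTC: 10:44 AM + 9:30 = 8:14 PM UTC on Aug 11.
Add 7 hours and 40 minutes leg 1 → 3:54 AM UTC (Aug 12).
Add 2 hours and 20 minutes layover in Chennai → 6:14 AM UTC.
Add 12 hours and 25 minutes leg 2 → 6:39 PM UTC.
Add 2 hours and 30 minutes layover in Port Anselm → 9:09 PM UTC.
Add 1 hour and 40 minutes leg 3 → 10:49 PM UTC.
Port Linden is UTC+8:45, so local arrival = 10:49 PM + 8:45 = 7:34 AM on Aug 13.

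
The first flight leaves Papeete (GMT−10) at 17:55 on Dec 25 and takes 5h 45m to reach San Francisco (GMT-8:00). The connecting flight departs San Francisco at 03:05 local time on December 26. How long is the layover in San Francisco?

1 hour 25 minutes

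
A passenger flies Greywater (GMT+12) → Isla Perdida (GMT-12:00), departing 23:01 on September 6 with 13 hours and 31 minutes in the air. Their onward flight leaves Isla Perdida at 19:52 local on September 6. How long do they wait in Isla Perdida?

7 hours 20 minutes

Convert departure to UTC: 23:01 − 12:00 = 11:01 UTC on Sep 6.
Add 13 hours and 31 minutes flight time → 00:32 UTC (Sep 7).
Isla Perdida is UTC−12:00, so local arrival = 00:32 − 12:00 = 12:32 on Sep 6.
Layover = 19:52 − 12:32 = 7 hours 20 minutes.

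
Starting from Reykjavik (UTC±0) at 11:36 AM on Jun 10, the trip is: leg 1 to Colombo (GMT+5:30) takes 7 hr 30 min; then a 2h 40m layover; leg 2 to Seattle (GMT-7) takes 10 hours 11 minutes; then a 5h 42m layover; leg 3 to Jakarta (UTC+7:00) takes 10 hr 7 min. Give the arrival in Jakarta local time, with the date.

Reykjavik is at UTC+0, so departure is already 11:36 AM UTC on Jun 10.
Add 7 hours and 30 minutes leg 1 → 7:06 PM UTC.
Add 2 hours and 40 minutes layover in Colombo → 9:46 PM UTC.
Add 10 hours and 11 minutes leg 2 → 7:57 AM UTC (Jun 11).
Add 5 hours and 42 minutes layover in Seattle → 1:39 PM UTC.
Add 10 hours and 7 minutes leg 3 → 11:46 PM UTC.
Jakarta is UTC+7:00, so local arrival = 11:46 PM + 7:00 = 6:46 AM on Jun 12.

6:46 AM on Jun 12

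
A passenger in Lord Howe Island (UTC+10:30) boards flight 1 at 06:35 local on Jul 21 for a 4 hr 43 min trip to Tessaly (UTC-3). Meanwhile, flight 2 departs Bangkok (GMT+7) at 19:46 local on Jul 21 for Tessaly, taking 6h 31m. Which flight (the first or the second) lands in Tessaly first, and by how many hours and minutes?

the first, by 18 hours 29 minutes

Flight 1 in UTC: 06:35 − 10:30 = 20:05 on Jul 20.
+4 hours and 43 minutes → arrive 00:48 UTC on Jul 21.
Flight 2 in UTC: 19:46 − 7:00 = 12:46 on Jul 21.
+6 hours 31 minutes → arrive 19:17 UTC on Jul 21.
Flight 1 lands earlier by 18 hours 29 minutes.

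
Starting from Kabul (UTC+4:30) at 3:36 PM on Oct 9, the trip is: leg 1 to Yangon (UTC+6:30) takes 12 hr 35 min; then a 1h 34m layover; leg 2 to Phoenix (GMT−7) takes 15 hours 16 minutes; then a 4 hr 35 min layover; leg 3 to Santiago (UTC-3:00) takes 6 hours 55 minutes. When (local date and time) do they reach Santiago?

1:01 AM on Oct 11

Convert departure to UTC: 3:36 PM − 4:30 = 11:06 AM UTC on Oct 9.
Add 12 hours 35 minutes leg 1 → 11:41 PM UTC.
Add 1 hour 34 minutes layover in Yangon → 1:15 AM UTC (Oct 10).
Add 15 hours and 16 minutes leg 2 → 4:31 PM UTC.
Add 4 hours and 35 minutes layover in Phoenix → 9:06 PM UTC.
Add 6 hours and 55 minutes leg 3 → 4:01 AM UTC (Oct 11).
Santiago is UTC−3:00, so local arrival = 4:01 AM − 3:00 = 1:01 AM on Oct 11.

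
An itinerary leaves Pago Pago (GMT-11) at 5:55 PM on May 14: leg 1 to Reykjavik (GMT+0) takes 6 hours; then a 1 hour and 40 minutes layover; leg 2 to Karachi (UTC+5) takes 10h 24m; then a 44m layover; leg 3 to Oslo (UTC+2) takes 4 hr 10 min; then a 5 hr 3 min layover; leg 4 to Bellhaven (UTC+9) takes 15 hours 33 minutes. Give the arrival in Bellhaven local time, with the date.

9:29 AM on May 17

Convert departure to UTC: 5:55 PM + 11:00 = 4:55 AM UTC on May 15.
Add 6 hours leg 1 → 10:55 AM UTC.
Add 1 hour 40 minutes layover in Reykjavik → 12:35 PM UTC.
Add 10 hours and 24 minutes leg 2 → 10:59 PM UTC.
Add 44 minutes layover in Karachi → 11:43 PM UTC.
Add 4 hours and 10 minutes leg 3 → 3:53 AM UTC (May 16).
Add 5 hours 3 minutes layover in Oslo → 8:56 AM UTC.
Add 15 hours and 33 minutes leg 4 → 12:29 AM UTC (May 17).
Bellhaven is UTC+9:00, so local arrival = 12:29 AM + 9:00 = 9:29 AM on May 17.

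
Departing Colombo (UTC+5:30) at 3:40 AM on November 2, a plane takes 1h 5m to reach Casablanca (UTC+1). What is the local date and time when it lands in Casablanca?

Casablanca is 4:30 behind Colombo.
After 1 hour and 5 minutes it is 4:45 AM in Colombo.
Shift by the zone difference: 4:45 AM − 4:30 = 12:15 AM on Nov 2 in Casablanca.

12:15 AM on November 2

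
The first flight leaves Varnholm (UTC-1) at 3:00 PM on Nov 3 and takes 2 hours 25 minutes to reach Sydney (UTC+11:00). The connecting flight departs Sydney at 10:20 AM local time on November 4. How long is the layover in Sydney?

4 hours 55 minutes

Convert departure to UTC: 3:00 PM + 1:00 = 4:00 PM UTC on Nov 3.
Add 2 hours 25 minutes flight time → 6:25 PM UTC.
Sydney is UTC+11:00, so local arrival = 6:25 PM + 11:00 = 5:25 AM on Nov 4.
Layover = 10:20 AM − 5:25 AM = 4 hours 55 minutes.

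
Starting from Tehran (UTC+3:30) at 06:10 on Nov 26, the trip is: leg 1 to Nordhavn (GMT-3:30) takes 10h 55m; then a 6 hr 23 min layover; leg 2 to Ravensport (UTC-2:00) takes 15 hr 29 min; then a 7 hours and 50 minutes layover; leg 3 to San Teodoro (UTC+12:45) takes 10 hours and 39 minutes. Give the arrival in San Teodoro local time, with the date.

Convert departure to UTC: 06:10 − 3:30 = 02:40 UTC on Nov 26.
Add 10 hours 55 minutes leg 1 → 13:35 UTC.
Add 6 hours and 23 minutes layover in Nordhavn → 19:58 UTC.
Add 15 hours and 29 minutes leg 2 → 11:27 UTC (Nov 27).
Add 7 hours and 50 minutes layover in Ravensport → 19:17 UTC.
Add 10 hours and 39 minutes leg 3 → 05:56 UTC (Nov 28).
San Teodoro is UTC+12:45, so local arrival = 05:56 + 12:45 = 18:41 on Nov 28.

18:41 on Nov 28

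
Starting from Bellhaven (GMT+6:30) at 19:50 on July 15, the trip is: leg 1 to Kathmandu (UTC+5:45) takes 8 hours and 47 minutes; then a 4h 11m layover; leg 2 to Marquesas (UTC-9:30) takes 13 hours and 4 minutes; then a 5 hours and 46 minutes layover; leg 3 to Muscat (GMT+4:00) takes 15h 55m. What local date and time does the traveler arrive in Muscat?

17:03 on July 17

Convert departure to UTC: 19:50 − 6:30 = 13:20 UTC on Jul 15.
Add 8 hours 47 minutes leg 1 → 22:07 UTC.
Add 4 hours and 11 minutes layover in Kathmandu → 02:18 UTC (Jul 16).
Add 13 hours 4 minutes leg 2 → 15:22 UTC.
Add 5 hours 46 minutes layover in Marquesas → 21:08 UTC.
Add 15 hours and 55 minutes leg 3 → 13:03 UTC (Jul 17).
Muscat is UTC+4:00, so local arrival = 13:03 + 4:00 = 17:03 on Jul 17.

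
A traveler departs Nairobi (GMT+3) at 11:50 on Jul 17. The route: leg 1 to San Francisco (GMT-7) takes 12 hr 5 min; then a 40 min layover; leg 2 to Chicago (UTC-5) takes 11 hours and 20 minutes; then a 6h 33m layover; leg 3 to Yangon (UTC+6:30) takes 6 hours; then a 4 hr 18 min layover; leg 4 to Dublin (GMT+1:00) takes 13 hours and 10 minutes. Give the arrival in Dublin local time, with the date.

Convert departure to UTC: 11:50 − 3:00 = 08:50 UTC on Jul 17.
Add 12 hours and 5 minutes leg 1 → 20:55 UTC.
Add 40 minutes layover in San Francisco → 21:35 UTC.
Add 11 hours 20 minutes leg 2 → 08:55 UTC (Jul 18).
Add 6 hours and 33 minutes layover in Chicago → 15:28 UTC.
Add 6 hours leg 3 → 21:28 UTC.
Add 4 hours and 18 minutes layover in Yangon → 01:46 UTC (Jul 19).
Add 13 hours and 10 minutes leg 4 → 14:56 UTC.
Dublin is UTC+1:00, so local arrival = 14:56 + 1:00 = 15:56 on Jul 19.

15:56 on July 19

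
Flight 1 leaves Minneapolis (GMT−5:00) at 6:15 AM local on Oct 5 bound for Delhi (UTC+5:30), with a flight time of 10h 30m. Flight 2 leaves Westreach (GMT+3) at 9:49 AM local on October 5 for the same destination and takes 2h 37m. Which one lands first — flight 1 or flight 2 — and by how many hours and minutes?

Flight 1 in UTC: 6:15 AM + 5:00 = 11:15 AM on Oct 5.
+10 hours and 30 minutes → arrive 9:45 PM UTC on Oct 5.
Flight 2 in UTC: 9:49 AM − 3:00 = 6:49 AM on Oct 5.
+2 hours and 37 minutes → arrive 9:26 AM UTC on Oct 5.
Flight 2 lands earlier by 12 hours 19 minutes.

the second, by 12 hours 19 minutes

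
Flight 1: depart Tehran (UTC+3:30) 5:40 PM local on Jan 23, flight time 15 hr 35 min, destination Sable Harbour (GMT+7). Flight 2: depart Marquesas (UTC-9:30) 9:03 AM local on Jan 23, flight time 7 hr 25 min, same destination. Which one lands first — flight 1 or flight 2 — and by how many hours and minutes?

the second, by 3 hours 47 minutes

Flight 1 in UTC: 5:40 PM − 3:30 = 2:10 PM on Jan 23.
+15 hours and 35 minutes → arrive 5:45 AM UTC on Jan 24.
Flight 2 in UTC: 9:03 AM + 9:30 = 6:33 PM on Jan 23.
+7 hours 25 minutes → arrive 1:58 AM UTC on Jan 24.
Flight 2 lands earlier by 3 hours 47 minutes.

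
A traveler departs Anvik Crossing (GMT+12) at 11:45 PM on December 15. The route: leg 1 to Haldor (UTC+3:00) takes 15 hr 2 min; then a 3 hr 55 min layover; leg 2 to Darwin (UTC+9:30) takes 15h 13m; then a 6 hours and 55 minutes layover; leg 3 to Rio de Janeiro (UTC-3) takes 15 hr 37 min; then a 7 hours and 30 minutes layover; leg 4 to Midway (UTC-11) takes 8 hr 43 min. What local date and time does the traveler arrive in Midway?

Convert departure to UTC: 11:45 PM − 12:00 = 11:45 AM UTC on Dec 15.
Add 15 hours 2 minutes leg 1 → 2:47 AM UTC (Dec 16).
Add 3 hours and 55 minutes layover in Haldor → 6:42 AM UTC.
Add 15 hours and 13 minutes leg 2 → 9:55 PM UTC.
Add 6 hours and 55 minutes layover in Darwin → 4:50 AM UTC (Dec 17).
Add 15 hours and 37 minutes leg 3 → 8:27 PM UTC.
Add 7 hours and 30 minutes layover in Rio de Janeiro → 3:57 AM UTC (Dec 18).
Add 8 hours 43 minutes leg 4 → 12:40 PM UTC.
Midway is UTC−11:00, so local arrival = 12:40 PM − 11:00 = 1:40 AM on Dec 18.

1:40 AM on December 18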